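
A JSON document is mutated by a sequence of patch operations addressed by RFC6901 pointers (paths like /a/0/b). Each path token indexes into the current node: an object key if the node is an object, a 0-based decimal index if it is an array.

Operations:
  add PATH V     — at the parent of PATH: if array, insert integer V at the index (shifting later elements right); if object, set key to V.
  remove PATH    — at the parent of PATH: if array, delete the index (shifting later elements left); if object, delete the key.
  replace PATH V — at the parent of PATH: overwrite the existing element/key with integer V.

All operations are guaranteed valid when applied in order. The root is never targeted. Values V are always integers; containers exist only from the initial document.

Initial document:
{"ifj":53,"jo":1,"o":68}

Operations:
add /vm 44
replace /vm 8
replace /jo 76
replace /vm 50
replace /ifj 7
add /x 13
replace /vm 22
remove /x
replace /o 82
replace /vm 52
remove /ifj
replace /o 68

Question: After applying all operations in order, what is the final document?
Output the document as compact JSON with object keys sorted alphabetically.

Answer: {"jo":76,"o":68,"vm":52}

Derivation:
After op 1 (add /vm 44): {"ifj":53,"jo":1,"o":68,"vm":44}
After op 2 (replace /vm 8): {"ifj":53,"jo":1,"o":68,"vm":8}
After op 3 (replace /jo 76): {"ifj":53,"jo":76,"o":68,"vm":8}
After op 4 (replace /vm 50): {"ifj":53,"jo":76,"o":68,"vm":50}
After op 5 (replace /ifj 7): {"ifj":7,"jo":76,"o":68,"vm":50}
After op 6 (add /x 13): {"ifj":7,"jo":76,"o":68,"vm":50,"x":13}
After op 7 (replace /vm 22): {"ifj":7,"jo":76,"o":68,"vm":22,"x":13}
After op 8 (remove /x): {"ifj":7,"jo":76,"o":68,"vm":22}
After op 9 (replace /o 82): {"ifj":7,"jo":76,"o":82,"vm":22}
After op 10 (replace /vm 52): {"ifj":7,"jo":76,"o":82,"vm":52}
After op 11 (remove /ifj): {"jo":76,"o":82,"vm":52}
After op 12 (replace /o 68): {"jo":76,"o":68,"vm":52}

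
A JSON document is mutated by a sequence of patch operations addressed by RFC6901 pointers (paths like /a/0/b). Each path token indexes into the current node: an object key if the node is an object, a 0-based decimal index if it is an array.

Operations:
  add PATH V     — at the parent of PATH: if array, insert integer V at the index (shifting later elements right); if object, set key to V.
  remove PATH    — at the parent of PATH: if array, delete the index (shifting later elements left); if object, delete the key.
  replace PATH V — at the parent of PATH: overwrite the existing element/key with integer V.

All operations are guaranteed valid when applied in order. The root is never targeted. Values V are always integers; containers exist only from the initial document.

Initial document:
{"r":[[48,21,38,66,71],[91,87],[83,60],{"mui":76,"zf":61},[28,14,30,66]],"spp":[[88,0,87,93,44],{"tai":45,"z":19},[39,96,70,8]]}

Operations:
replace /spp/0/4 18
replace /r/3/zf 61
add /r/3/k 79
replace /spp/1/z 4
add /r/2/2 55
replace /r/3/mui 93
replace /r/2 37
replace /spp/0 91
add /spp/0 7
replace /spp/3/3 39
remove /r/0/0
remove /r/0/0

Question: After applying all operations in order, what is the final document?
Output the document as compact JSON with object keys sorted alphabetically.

Answer: {"r":[[38,66,71],[91,87],37,{"k":79,"mui":93,"zf":61},[28,14,30,66]],"spp":[7,91,{"tai":45,"z":4},[39,96,70,39]]}

Derivation:
After op 1 (replace /spp/0/4 18): {"r":[[48,21,38,66,71],[91,87],[83,60],{"mui":76,"zf":61},[28,14,30,66]],"spp":[[88,0,87,93,18],{"tai":45,"z":19},[39,96,70,8]]}
After op 2 (replace /r/3/zf 61): {"r":[[48,21,38,66,71],[91,87],[83,60],{"mui":76,"zf":61},[28,14,30,66]],"spp":[[88,0,87,93,18],{"tai":45,"z":19},[39,96,70,8]]}
After op 3 (add /r/3/k 79): {"r":[[48,21,38,66,71],[91,87],[83,60],{"k":79,"mui":76,"zf":61},[28,14,30,66]],"spp":[[88,0,87,93,18],{"tai":45,"z":19},[39,96,70,8]]}
After op 4 (replace /spp/1/z 4): {"r":[[48,21,38,66,71],[91,87],[83,60],{"k":79,"mui":76,"zf":61},[28,14,30,66]],"spp":[[88,0,87,93,18],{"tai":45,"z":4},[39,96,70,8]]}
After op 5 (add /r/2/2 55): {"r":[[48,21,38,66,71],[91,87],[83,60,55],{"k":79,"mui":76,"zf":61},[28,14,30,66]],"spp":[[88,0,87,93,18],{"tai":45,"z":4},[39,96,70,8]]}
After op 6 (replace /r/3/mui 93): {"r":[[48,21,38,66,71],[91,87],[83,60,55],{"k":79,"mui":93,"zf":61},[28,14,30,66]],"spp":[[88,0,87,93,18],{"tai":45,"z":4},[39,96,70,8]]}
After op 7 (replace /r/2 37): {"r":[[48,21,38,66,71],[91,87],37,{"k":79,"mui":93,"zf":61},[28,14,30,66]],"spp":[[88,0,87,93,18],{"tai":45,"z":4},[39,96,70,8]]}
After op 8 (replace /spp/0 91): {"r":[[48,21,38,66,71],[91,87],37,{"k":79,"mui":93,"zf":61},[28,14,30,66]],"spp":[91,{"tai":45,"z":4},[39,96,70,8]]}
After op 9 (add /spp/0 7): {"r":[[48,21,38,66,71],[91,87],37,{"k":79,"mui":93,"zf":61},[28,14,30,66]],"spp":[7,91,{"tai":45,"z":4},[39,96,70,8]]}
After op 10 (replace /spp/3/3 39): {"r":[[48,21,38,66,71],[91,87],37,{"k":79,"mui":93,"zf":61},[28,14,30,66]],"spp":[7,91,{"tai":45,"z":4},[39,96,70,39]]}
After op 11 (remove /r/0/0): {"r":[[21,38,66,71],[91,87],37,{"k":79,"mui":93,"zf":61},[28,14,30,66]],"spp":[7,91,{"tai":45,"z":4},[39,96,70,39]]}
After op 12 (remove /r/0/0): {"r":[[38,66,71],[91,87],37,{"k":79,"mui":93,"zf":61},[28,14,30,66]],"spp":[7,91,{"tai":45,"z":4},[39,96,70,39]]}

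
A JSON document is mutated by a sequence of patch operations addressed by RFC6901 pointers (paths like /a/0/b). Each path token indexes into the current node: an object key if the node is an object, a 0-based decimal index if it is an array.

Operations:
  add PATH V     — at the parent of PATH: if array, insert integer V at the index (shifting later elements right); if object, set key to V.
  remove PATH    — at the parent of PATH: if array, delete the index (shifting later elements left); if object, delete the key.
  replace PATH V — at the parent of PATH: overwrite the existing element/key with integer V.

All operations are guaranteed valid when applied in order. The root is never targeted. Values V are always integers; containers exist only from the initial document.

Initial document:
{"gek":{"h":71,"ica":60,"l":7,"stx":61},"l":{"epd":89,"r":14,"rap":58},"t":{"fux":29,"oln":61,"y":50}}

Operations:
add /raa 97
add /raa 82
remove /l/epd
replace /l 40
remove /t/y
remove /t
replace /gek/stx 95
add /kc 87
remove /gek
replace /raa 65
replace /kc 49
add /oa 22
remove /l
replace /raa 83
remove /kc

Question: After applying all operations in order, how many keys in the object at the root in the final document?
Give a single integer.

After op 1 (add /raa 97): {"gek":{"h":71,"ica":60,"l":7,"stx":61},"l":{"epd":89,"r":14,"rap":58},"raa":97,"t":{"fux":29,"oln":61,"y":50}}
After op 2 (add /raa 82): {"gek":{"h":71,"ica":60,"l":7,"stx":61},"l":{"epd":89,"r":14,"rap":58},"raa":82,"t":{"fux":29,"oln":61,"y":50}}
After op 3 (remove /l/epd): {"gek":{"h":71,"ica":60,"l":7,"stx":61},"l":{"r":14,"rap":58},"raa":82,"t":{"fux":29,"oln":61,"y":50}}
After op 4 (replace /l 40): {"gek":{"h":71,"ica":60,"l":7,"stx":61},"l":40,"raa":82,"t":{"fux":29,"oln":61,"y":50}}
After op 5 (remove /t/y): {"gek":{"h":71,"ica":60,"l":7,"stx":61},"l":40,"raa":82,"t":{"fux":29,"oln":61}}
After op 6 (remove /t): {"gek":{"h":71,"ica":60,"l":7,"stx":61},"l":40,"raa":82}
After op 7 (replace /gek/stx 95): {"gek":{"h":71,"ica":60,"l":7,"stx":95},"l":40,"raa":82}
After op 8 (add /kc 87): {"gek":{"h":71,"ica":60,"l":7,"stx":95},"kc":87,"l":40,"raa":82}
After op 9 (remove /gek): {"kc":87,"l":40,"raa":82}
After op 10 (replace /raa 65): {"kc":87,"l":40,"raa":65}
After op 11 (replace /kc 49): {"kc":49,"l":40,"raa":65}
After op 12 (add /oa 22): {"kc":49,"l":40,"oa":22,"raa":65}
After op 13 (remove /l): {"kc":49,"oa":22,"raa":65}
After op 14 (replace /raa 83): {"kc":49,"oa":22,"raa":83}
After op 15 (remove /kc): {"oa":22,"raa":83}
Size at the root: 2

Answer: 2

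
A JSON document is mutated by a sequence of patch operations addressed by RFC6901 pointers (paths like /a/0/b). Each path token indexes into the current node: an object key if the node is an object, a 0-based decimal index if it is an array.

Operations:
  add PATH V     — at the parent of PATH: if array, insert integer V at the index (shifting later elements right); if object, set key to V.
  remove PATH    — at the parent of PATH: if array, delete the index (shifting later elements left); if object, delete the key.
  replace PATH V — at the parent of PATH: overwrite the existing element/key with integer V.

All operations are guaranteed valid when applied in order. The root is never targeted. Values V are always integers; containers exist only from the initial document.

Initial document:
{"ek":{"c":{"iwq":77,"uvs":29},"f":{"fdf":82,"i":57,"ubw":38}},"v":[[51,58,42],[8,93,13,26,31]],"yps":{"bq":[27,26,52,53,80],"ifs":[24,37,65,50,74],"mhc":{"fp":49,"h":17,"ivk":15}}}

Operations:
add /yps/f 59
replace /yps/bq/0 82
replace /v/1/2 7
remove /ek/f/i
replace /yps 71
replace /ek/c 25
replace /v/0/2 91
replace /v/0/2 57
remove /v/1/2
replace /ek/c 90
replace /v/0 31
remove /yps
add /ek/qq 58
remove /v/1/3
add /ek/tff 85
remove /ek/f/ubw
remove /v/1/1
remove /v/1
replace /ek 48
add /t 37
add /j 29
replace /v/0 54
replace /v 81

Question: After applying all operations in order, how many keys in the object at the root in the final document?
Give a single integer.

After op 1 (add /yps/f 59): {"ek":{"c":{"iwq":77,"uvs":29},"f":{"fdf":82,"i":57,"ubw":38}},"v":[[51,58,42],[8,93,13,26,31]],"yps":{"bq":[27,26,52,53,80],"f":59,"ifs":[24,37,65,50,74],"mhc":{"fp":49,"h":17,"ivk":15}}}
After op 2 (replace /yps/bq/0 82): {"ek":{"c":{"iwq":77,"uvs":29},"f":{"fdf":82,"i":57,"ubw":38}},"v":[[51,58,42],[8,93,13,26,31]],"yps":{"bq":[82,26,52,53,80],"f":59,"ifs":[24,37,65,50,74],"mhc":{"fp":49,"h":17,"ivk":15}}}
After op 3 (replace /v/1/2 7): {"ek":{"c":{"iwq":77,"uvs":29},"f":{"fdf":82,"i":57,"ubw":38}},"v":[[51,58,42],[8,93,7,26,31]],"yps":{"bq":[82,26,52,53,80],"f":59,"ifs":[24,37,65,50,74],"mhc":{"fp":49,"h":17,"ivk":15}}}
After op 4 (remove /ek/f/i): {"ek":{"c":{"iwq":77,"uvs":29},"f":{"fdf":82,"ubw":38}},"v":[[51,58,42],[8,93,7,26,31]],"yps":{"bq":[82,26,52,53,80],"f":59,"ifs":[24,37,65,50,74],"mhc":{"fp":49,"h":17,"ivk":15}}}
After op 5 (replace /yps 71): {"ek":{"c":{"iwq":77,"uvs":29},"f":{"fdf":82,"ubw":38}},"v":[[51,58,42],[8,93,7,26,31]],"yps":71}
After op 6 (replace /ek/c 25): {"ek":{"c":25,"f":{"fdf":82,"ubw":38}},"v":[[51,58,42],[8,93,7,26,31]],"yps":71}
After op 7 (replace /v/0/2 91): {"ek":{"c":25,"f":{"fdf":82,"ubw":38}},"v":[[51,58,91],[8,93,7,26,31]],"yps":71}
After op 8 (replace /v/0/2 57): {"ek":{"c":25,"f":{"fdf":82,"ubw":38}},"v":[[51,58,57],[8,93,7,26,31]],"yps":71}
After op 9 (remove /v/1/2): {"ek":{"c":25,"f":{"fdf":82,"ubw":38}},"v":[[51,58,57],[8,93,26,31]],"yps":71}
After op 10 (replace /ek/c 90): {"ek":{"c":90,"f":{"fdf":82,"ubw":38}},"v":[[51,58,57],[8,93,26,31]],"yps":71}
After op 11 (replace /v/0 31): {"ek":{"c":90,"f":{"fdf":82,"ubw":38}},"v":[31,[8,93,26,31]],"yps":71}
After op 12 (remove /yps): {"ek":{"c":90,"f":{"fdf":82,"ubw":38}},"v":[31,[8,93,26,31]]}
After op 13 (add /ek/qq 58): {"ek":{"c":90,"f":{"fdf":82,"ubw":38},"qq":58},"v":[31,[8,93,26,31]]}
After op 14 (remove /v/1/3): {"ek":{"c":90,"f":{"fdf":82,"ubw":38},"qq":58},"v":[31,[8,93,26]]}
After op 15 (add /ek/tff 85): {"ek":{"c":90,"f":{"fdf":82,"ubw":38},"qq":58,"tff":85},"v":[31,[8,93,26]]}
After op 16 (remove /ek/f/ubw): {"ek":{"c":90,"f":{"fdf":82},"qq":58,"tff":85},"v":[31,[8,93,26]]}
After op 17 (remove /v/1/1): {"ek":{"c":90,"f":{"fdf":82},"qq":58,"tff":85},"v":[31,[8,26]]}
After op 18 (remove /v/1): {"ek":{"c":90,"f":{"fdf":82},"qq":58,"tff":85},"v":[31]}
After op 19 (replace /ek 48): {"ek":48,"v":[31]}
After op 20 (add /t 37): {"ek":48,"t":37,"v":[31]}
After op 21 (add /j 29): {"ek":48,"j":29,"t":37,"v":[31]}
After op 22 (replace /v/0 54): {"ek":48,"j":29,"t":37,"v":[54]}
After op 23 (replace /v 81): {"ek":48,"j":29,"t":37,"v":81}
Size at the root: 4

Answer: 4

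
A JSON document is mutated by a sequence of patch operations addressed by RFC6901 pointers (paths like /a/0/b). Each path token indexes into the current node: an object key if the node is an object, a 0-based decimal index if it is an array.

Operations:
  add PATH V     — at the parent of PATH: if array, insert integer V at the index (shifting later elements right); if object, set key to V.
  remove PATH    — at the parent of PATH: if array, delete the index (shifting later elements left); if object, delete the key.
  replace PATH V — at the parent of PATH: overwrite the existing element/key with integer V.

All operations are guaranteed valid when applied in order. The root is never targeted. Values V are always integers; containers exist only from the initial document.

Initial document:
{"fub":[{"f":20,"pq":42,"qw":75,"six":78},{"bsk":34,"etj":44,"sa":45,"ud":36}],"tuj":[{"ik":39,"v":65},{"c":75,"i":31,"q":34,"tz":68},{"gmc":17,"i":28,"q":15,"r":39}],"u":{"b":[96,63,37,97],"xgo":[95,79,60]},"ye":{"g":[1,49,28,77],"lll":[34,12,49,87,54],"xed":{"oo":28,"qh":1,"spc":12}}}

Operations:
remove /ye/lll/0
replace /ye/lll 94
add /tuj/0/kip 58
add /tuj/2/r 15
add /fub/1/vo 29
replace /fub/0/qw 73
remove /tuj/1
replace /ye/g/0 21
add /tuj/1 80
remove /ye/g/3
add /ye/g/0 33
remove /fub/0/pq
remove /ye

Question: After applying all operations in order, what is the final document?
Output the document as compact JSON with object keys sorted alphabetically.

Answer: {"fub":[{"f":20,"qw":73,"six":78},{"bsk":34,"etj":44,"sa":45,"ud":36,"vo":29}],"tuj":[{"ik":39,"kip":58,"v":65},80,{"gmc":17,"i":28,"q":15,"r":15}],"u":{"b":[96,63,37,97],"xgo":[95,79,60]}}

Derivation:
After op 1 (remove /ye/lll/0): {"fub":[{"f":20,"pq":42,"qw":75,"six":78},{"bsk":34,"etj":44,"sa":45,"ud":36}],"tuj":[{"ik":39,"v":65},{"c":75,"i":31,"q":34,"tz":68},{"gmc":17,"i":28,"q":15,"r":39}],"u":{"b":[96,63,37,97],"xgo":[95,79,60]},"ye":{"g":[1,49,28,77],"lll":[12,49,87,54],"xed":{"oo":28,"qh":1,"spc":12}}}
After op 2 (replace /ye/lll 94): {"fub":[{"f":20,"pq":42,"qw":75,"six":78},{"bsk":34,"etj":44,"sa":45,"ud":36}],"tuj":[{"ik":39,"v":65},{"c":75,"i":31,"q":34,"tz":68},{"gmc":17,"i":28,"q":15,"r":39}],"u":{"b":[96,63,37,97],"xgo":[95,79,60]},"ye":{"g":[1,49,28,77],"lll":94,"xed":{"oo":28,"qh":1,"spc":12}}}
After op 3 (add /tuj/0/kip 58): {"fub":[{"f":20,"pq":42,"qw":75,"six":78},{"bsk":34,"etj":44,"sa":45,"ud":36}],"tuj":[{"ik":39,"kip":58,"v":65},{"c":75,"i":31,"q":34,"tz":68},{"gmc":17,"i":28,"q":15,"r":39}],"u":{"b":[96,63,37,97],"xgo":[95,79,60]},"ye":{"g":[1,49,28,77],"lll":94,"xed":{"oo":28,"qh":1,"spc":12}}}
After op 4 (add /tuj/2/r 15): {"fub":[{"f":20,"pq":42,"qw":75,"six":78},{"bsk":34,"etj":44,"sa":45,"ud":36}],"tuj":[{"ik":39,"kip":58,"v":65},{"c":75,"i":31,"q":34,"tz":68},{"gmc":17,"i":28,"q":15,"r":15}],"u":{"b":[96,63,37,97],"xgo":[95,79,60]},"ye":{"g":[1,49,28,77],"lll":94,"xed":{"oo":28,"qh":1,"spc":12}}}
After op 5 (add /fub/1/vo 29): {"fub":[{"f":20,"pq":42,"qw":75,"six":78},{"bsk":34,"etj":44,"sa":45,"ud":36,"vo":29}],"tuj":[{"ik":39,"kip":58,"v":65},{"c":75,"i":31,"q":34,"tz":68},{"gmc":17,"i":28,"q":15,"r":15}],"u":{"b":[96,63,37,97],"xgo":[95,79,60]},"ye":{"g":[1,49,28,77],"lll":94,"xed":{"oo":28,"qh":1,"spc":12}}}
After op 6 (replace /fub/0/qw 73): {"fub":[{"f":20,"pq":42,"qw":73,"six":78},{"bsk":34,"etj":44,"sa":45,"ud":36,"vo":29}],"tuj":[{"ik":39,"kip":58,"v":65},{"c":75,"i":31,"q":34,"tz":68},{"gmc":17,"i":28,"q":15,"r":15}],"u":{"b":[96,63,37,97],"xgo":[95,79,60]},"ye":{"g":[1,49,28,77],"lll":94,"xed":{"oo":28,"qh":1,"spc":12}}}
After op 7 (remove /tuj/1): {"fub":[{"f":20,"pq":42,"qw":73,"six":78},{"bsk":34,"etj":44,"sa":45,"ud":36,"vo":29}],"tuj":[{"ik":39,"kip":58,"v":65},{"gmc":17,"i":28,"q":15,"r":15}],"u":{"b":[96,63,37,97],"xgo":[95,79,60]},"ye":{"g":[1,49,28,77],"lll":94,"xed":{"oo":28,"qh":1,"spc":12}}}
After op 8 (replace /ye/g/0 21): {"fub":[{"f":20,"pq":42,"qw":73,"six":78},{"bsk":34,"etj":44,"sa":45,"ud":36,"vo":29}],"tuj":[{"ik":39,"kip":58,"v":65},{"gmc":17,"i":28,"q":15,"r":15}],"u":{"b":[96,63,37,97],"xgo":[95,79,60]},"ye":{"g":[21,49,28,77],"lll":94,"xed":{"oo":28,"qh":1,"spc":12}}}
After op 9 (add /tuj/1 80): {"fub":[{"f":20,"pq":42,"qw":73,"six":78},{"bsk":34,"etj":44,"sa":45,"ud":36,"vo":29}],"tuj":[{"ik":39,"kip":58,"v":65},80,{"gmc":17,"i":28,"q":15,"r":15}],"u":{"b":[96,63,37,97],"xgo":[95,79,60]},"ye":{"g":[21,49,28,77],"lll":94,"xed":{"oo":28,"qh":1,"spc":12}}}
After op 10 (remove /ye/g/3): {"fub":[{"f":20,"pq":42,"qw":73,"six":78},{"bsk":34,"etj":44,"sa":45,"ud":36,"vo":29}],"tuj":[{"ik":39,"kip":58,"v":65},80,{"gmc":17,"i":28,"q":15,"r":15}],"u":{"b":[96,63,37,97],"xgo":[95,79,60]},"ye":{"g":[21,49,28],"lll":94,"xed":{"oo":28,"qh":1,"spc":12}}}
After op 11 (add /ye/g/0 33): {"fub":[{"f":20,"pq":42,"qw":73,"six":78},{"bsk":34,"etj":44,"sa":45,"ud":36,"vo":29}],"tuj":[{"ik":39,"kip":58,"v":65},80,{"gmc":17,"i":28,"q":15,"r":15}],"u":{"b":[96,63,37,97],"xgo":[95,79,60]},"ye":{"g":[33,21,49,28],"lll":94,"xed":{"oo":28,"qh":1,"spc":12}}}
After op 12 (remove /fub/0/pq): {"fub":[{"f":20,"qw":73,"six":78},{"bsk":34,"etj":44,"sa":45,"ud":36,"vo":29}],"tuj":[{"ik":39,"kip":58,"v":65},80,{"gmc":17,"i":28,"q":15,"r":15}],"u":{"b":[96,63,37,97],"xgo":[95,79,60]},"ye":{"g":[33,21,49,28],"lll":94,"xed":{"oo":28,"qh":1,"spc":12}}}
After op 13 (remove /ye): {"fub":[{"f":20,"qw":73,"six":78},{"bsk":34,"etj":44,"sa":45,"ud":36,"vo":29}],"tuj":[{"ik":39,"kip":58,"v":65},80,{"gmc":17,"i":28,"q":15,"r":15}],"u":{"b":[96,63,37,97],"xgo":[95,79,60]}}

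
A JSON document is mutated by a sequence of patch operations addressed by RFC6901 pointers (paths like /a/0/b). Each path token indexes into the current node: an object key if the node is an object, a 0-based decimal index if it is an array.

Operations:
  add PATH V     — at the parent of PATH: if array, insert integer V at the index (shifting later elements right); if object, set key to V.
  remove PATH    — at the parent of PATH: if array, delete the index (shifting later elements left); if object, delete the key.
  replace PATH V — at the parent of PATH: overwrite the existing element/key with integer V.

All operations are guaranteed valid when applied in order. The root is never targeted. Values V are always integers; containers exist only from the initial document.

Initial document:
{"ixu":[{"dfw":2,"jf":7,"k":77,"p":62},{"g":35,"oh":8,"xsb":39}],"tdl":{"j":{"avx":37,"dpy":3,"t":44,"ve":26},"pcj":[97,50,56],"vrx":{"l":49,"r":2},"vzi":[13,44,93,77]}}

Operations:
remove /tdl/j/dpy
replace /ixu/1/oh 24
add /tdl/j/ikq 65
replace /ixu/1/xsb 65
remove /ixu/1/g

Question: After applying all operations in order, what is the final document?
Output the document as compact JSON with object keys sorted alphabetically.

Answer: {"ixu":[{"dfw":2,"jf":7,"k":77,"p":62},{"oh":24,"xsb":65}],"tdl":{"j":{"avx":37,"ikq":65,"t":44,"ve":26},"pcj":[97,50,56],"vrx":{"l":49,"r":2},"vzi":[13,44,93,77]}}

Derivation:
After op 1 (remove /tdl/j/dpy): {"ixu":[{"dfw":2,"jf":7,"k":77,"p":62},{"g":35,"oh":8,"xsb":39}],"tdl":{"j":{"avx":37,"t":44,"ve":26},"pcj":[97,50,56],"vrx":{"l":49,"r":2},"vzi":[13,44,93,77]}}
After op 2 (replace /ixu/1/oh 24): {"ixu":[{"dfw":2,"jf":7,"k":77,"p":62},{"g":35,"oh":24,"xsb":39}],"tdl":{"j":{"avx":37,"t":44,"ve":26},"pcj":[97,50,56],"vrx":{"l":49,"r":2},"vzi":[13,44,93,77]}}
After op 3 (add /tdl/j/ikq 65): {"ixu":[{"dfw":2,"jf":7,"k":77,"p":62},{"g":35,"oh":24,"xsb":39}],"tdl":{"j":{"avx":37,"ikq":65,"t":44,"ve":26},"pcj":[97,50,56],"vrx":{"l":49,"r":2},"vzi":[13,44,93,77]}}
After op 4 (replace /ixu/1/xsb 65): {"ixu":[{"dfw":2,"jf":7,"k":77,"p":62},{"g":35,"oh":24,"xsb":65}],"tdl":{"j":{"avx":37,"ikq":65,"t":44,"ve":26},"pcj":[97,50,56],"vrx":{"l":49,"r":2},"vzi":[13,44,93,77]}}
After op 5 (remove /ixu/1/g): {"ixu":[{"dfw":2,"jf":7,"k":77,"p":62},{"oh":24,"xsb":65}],"tdl":{"j":{"avx":37,"ikq":65,"t":44,"ve":26},"pcj":[97,50,56],"vrx":{"l":49,"r":2},"vzi":[13,44,93,77]}}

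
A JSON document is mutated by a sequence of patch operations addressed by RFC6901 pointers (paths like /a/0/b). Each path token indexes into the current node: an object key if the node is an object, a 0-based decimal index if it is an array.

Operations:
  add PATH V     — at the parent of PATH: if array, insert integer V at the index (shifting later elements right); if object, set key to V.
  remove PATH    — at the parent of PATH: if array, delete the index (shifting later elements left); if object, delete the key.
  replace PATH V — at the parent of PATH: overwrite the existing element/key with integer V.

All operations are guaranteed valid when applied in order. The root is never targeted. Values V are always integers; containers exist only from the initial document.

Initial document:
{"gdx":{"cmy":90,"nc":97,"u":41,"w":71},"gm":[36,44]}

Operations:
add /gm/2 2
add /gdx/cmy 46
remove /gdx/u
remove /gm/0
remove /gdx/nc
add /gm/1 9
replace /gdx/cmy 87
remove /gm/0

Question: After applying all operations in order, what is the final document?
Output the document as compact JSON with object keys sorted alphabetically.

Answer: {"gdx":{"cmy":87,"w":71},"gm":[9,2]}

Derivation:
After op 1 (add /gm/2 2): {"gdx":{"cmy":90,"nc":97,"u":41,"w":71},"gm":[36,44,2]}
After op 2 (add /gdx/cmy 46): {"gdx":{"cmy":46,"nc":97,"u":41,"w":71},"gm":[36,44,2]}
After op 3 (remove /gdx/u): {"gdx":{"cmy":46,"nc":97,"w":71},"gm":[36,44,2]}
After op 4 (remove /gm/0): {"gdx":{"cmy":46,"nc":97,"w":71},"gm":[44,2]}
After op 5 (remove /gdx/nc): {"gdx":{"cmy":46,"w":71},"gm":[44,2]}
After op 6 (add /gm/1 9): {"gdx":{"cmy":46,"w":71},"gm":[44,9,2]}
After op 7 (replace /gdx/cmy 87): {"gdx":{"cmy":87,"w":71},"gm":[44,9,2]}
After op 8 (remove /gm/0): {"gdx":{"cmy":87,"w":71},"gm":[9,2]}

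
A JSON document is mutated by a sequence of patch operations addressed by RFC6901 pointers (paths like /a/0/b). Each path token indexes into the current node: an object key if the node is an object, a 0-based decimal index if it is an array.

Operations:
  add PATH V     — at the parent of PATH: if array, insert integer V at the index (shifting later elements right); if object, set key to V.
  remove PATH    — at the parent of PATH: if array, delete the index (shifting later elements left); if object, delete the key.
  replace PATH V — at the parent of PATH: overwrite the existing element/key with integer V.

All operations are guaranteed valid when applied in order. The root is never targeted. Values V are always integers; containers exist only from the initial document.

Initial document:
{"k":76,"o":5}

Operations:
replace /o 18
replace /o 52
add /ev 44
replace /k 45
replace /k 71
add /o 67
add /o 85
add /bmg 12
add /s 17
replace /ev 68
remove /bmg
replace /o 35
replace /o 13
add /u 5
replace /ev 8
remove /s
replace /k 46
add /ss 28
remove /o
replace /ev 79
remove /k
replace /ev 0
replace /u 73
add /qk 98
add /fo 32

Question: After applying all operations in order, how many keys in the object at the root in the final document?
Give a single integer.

After op 1 (replace /o 18): {"k":76,"o":18}
After op 2 (replace /o 52): {"k":76,"o":52}
After op 3 (add /ev 44): {"ev":44,"k":76,"o":52}
After op 4 (replace /k 45): {"ev":44,"k":45,"o":52}
After op 5 (replace /k 71): {"ev":44,"k":71,"o":52}
After op 6 (add /o 67): {"ev":44,"k":71,"o":67}
After op 7 (add /o 85): {"ev":44,"k":71,"o":85}
After op 8 (add /bmg 12): {"bmg":12,"ev":44,"k":71,"o":85}
After op 9 (add /s 17): {"bmg":12,"ev":44,"k":71,"o":85,"s":17}
After op 10 (replace /ev 68): {"bmg":12,"ev":68,"k":71,"o":85,"s":17}
After op 11 (remove /bmg): {"ev":68,"k":71,"o":85,"s":17}
After op 12 (replace /o 35): {"ev":68,"k":71,"o":35,"s":17}
After op 13 (replace /o 13): {"ev":68,"k":71,"o":13,"s":17}
After op 14 (add /u 5): {"ev":68,"k":71,"o":13,"s":17,"u":5}
After op 15 (replace /ev 8): {"ev":8,"k":71,"o":13,"s":17,"u":5}
After op 16 (remove /s): {"ev":8,"k":71,"o":13,"u":5}
After op 17 (replace /k 46): {"ev":8,"k":46,"o":13,"u":5}
After op 18 (add /ss 28): {"ev":8,"k":46,"o":13,"ss":28,"u":5}
After op 19 (remove /o): {"ev":8,"k":46,"ss":28,"u":5}
After op 20 (replace /ev 79): {"ev":79,"k":46,"ss":28,"u":5}
After op 21 (remove /k): {"ev":79,"ss":28,"u":5}
After op 22 (replace /ev 0): {"ev":0,"ss":28,"u":5}
After op 23 (replace /u 73): {"ev":0,"ss":28,"u":73}
After op 24 (add /qk 98): {"ev":0,"qk":98,"ss":28,"u":73}
After op 25 (add /fo 32): {"ev":0,"fo":32,"qk":98,"ss":28,"u":73}
Size at the root: 5

Answer: 5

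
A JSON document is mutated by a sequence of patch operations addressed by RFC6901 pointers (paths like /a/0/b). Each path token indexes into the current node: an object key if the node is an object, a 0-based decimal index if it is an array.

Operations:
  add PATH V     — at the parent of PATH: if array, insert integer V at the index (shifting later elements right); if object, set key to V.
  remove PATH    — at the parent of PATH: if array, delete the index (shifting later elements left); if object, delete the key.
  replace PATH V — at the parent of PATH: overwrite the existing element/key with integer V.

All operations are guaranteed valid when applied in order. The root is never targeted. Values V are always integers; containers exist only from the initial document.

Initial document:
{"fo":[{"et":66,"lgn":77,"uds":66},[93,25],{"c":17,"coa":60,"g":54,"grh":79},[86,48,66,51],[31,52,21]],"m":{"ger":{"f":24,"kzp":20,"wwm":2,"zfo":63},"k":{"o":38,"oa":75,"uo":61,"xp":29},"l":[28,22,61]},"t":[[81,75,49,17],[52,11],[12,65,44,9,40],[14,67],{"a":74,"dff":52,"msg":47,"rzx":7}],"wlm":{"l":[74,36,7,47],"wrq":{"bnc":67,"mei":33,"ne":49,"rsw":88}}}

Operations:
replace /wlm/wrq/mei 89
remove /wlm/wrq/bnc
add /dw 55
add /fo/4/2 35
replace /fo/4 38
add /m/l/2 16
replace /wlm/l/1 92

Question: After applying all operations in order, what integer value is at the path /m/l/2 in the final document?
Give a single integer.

Answer: 16

Derivation:
After op 1 (replace /wlm/wrq/mei 89): {"fo":[{"et":66,"lgn":77,"uds":66},[93,25],{"c":17,"coa":60,"g":54,"grh":79},[86,48,66,51],[31,52,21]],"m":{"ger":{"f":24,"kzp":20,"wwm":2,"zfo":63},"k":{"o":38,"oa":75,"uo":61,"xp":29},"l":[28,22,61]},"t":[[81,75,49,17],[52,11],[12,65,44,9,40],[14,67],{"a":74,"dff":52,"msg":47,"rzx":7}],"wlm":{"l":[74,36,7,47],"wrq":{"bnc":67,"mei":89,"ne":49,"rsw":88}}}
After op 2 (remove /wlm/wrq/bnc): {"fo":[{"et":66,"lgn":77,"uds":66},[93,25],{"c":17,"coa":60,"g":54,"grh":79},[86,48,66,51],[31,52,21]],"m":{"ger":{"f":24,"kzp":20,"wwm":2,"zfo":63},"k":{"o":38,"oa":75,"uo":61,"xp":29},"l":[28,22,61]},"t":[[81,75,49,17],[52,11],[12,65,44,9,40],[14,67],{"a":74,"dff":52,"msg":47,"rzx":7}],"wlm":{"l":[74,36,7,47],"wrq":{"mei":89,"ne":49,"rsw":88}}}
After op 3 (add /dw 55): {"dw":55,"fo":[{"et":66,"lgn":77,"uds":66},[93,25],{"c":17,"coa":60,"g":54,"grh":79},[86,48,66,51],[31,52,21]],"m":{"ger":{"f":24,"kzp":20,"wwm":2,"zfo":63},"k":{"o":38,"oa":75,"uo":61,"xp":29},"l":[28,22,61]},"t":[[81,75,49,17],[52,11],[12,65,44,9,40],[14,67],{"a":74,"dff":52,"msg":47,"rzx":7}],"wlm":{"l":[74,36,7,47],"wrq":{"mei":89,"ne":49,"rsw":88}}}
After op 4 (add /fo/4/2 35): {"dw":55,"fo":[{"et":66,"lgn":77,"uds":66},[93,25],{"c":17,"coa":60,"g":54,"grh":79},[86,48,66,51],[31,52,35,21]],"m":{"ger":{"f":24,"kzp":20,"wwm":2,"zfo":63},"k":{"o":38,"oa":75,"uo":61,"xp":29},"l":[28,22,61]},"t":[[81,75,49,17],[52,11],[12,65,44,9,40],[14,67],{"a":74,"dff":52,"msg":47,"rzx":7}],"wlm":{"l":[74,36,7,47],"wrq":{"mei":89,"ne":49,"rsw":88}}}
After op 5 (replace /fo/4 38): {"dw":55,"fo":[{"et":66,"lgn":77,"uds":66},[93,25],{"c":17,"coa":60,"g":54,"grh":79},[86,48,66,51],38],"m":{"ger":{"f":24,"kzp":20,"wwm":2,"zfo":63},"k":{"o":38,"oa":75,"uo":61,"xp":29},"l":[28,22,61]},"t":[[81,75,49,17],[52,11],[12,65,44,9,40],[14,67],{"a":74,"dff":52,"msg":47,"rzx":7}],"wlm":{"l":[74,36,7,47],"wrq":{"mei":89,"ne":49,"rsw":88}}}
After op 6 (add /m/l/2 16): {"dw":55,"fo":[{"et":66,"lgn":77,"uds":66},[93,25],{"c":17,"coa":60,"g":54,"grh":79},[86,48,66,51],38],"m":{"ger":{"f":24,"kzp":20,"wwm":2,"zfo":63},"k":{"o":38,"oa":75,"uo":61,"xp":29},"l":[28,22,16,61]},"t":[[81,75,49,17],[52,11],[12,65,44,9,40],[14,67],{"a":74,"dff":52,"msg":47,"rzx":7}],"wlm":{"l":[74,36,7,47],"wrq":{"mei":89,"ne":49,"rsw":88}}}
After op 7 (replace /wlm/l/1 92): {"dw":55,"fo":[{"et":66,"lgn":77,"uds":66},[93,25],{"c":17,"coa":60,"g":54,"grh":79},[86,48,66,51],38],"m":{"ger":{"f":24,"kzp":20,"wwm":2,"zfo":63},"k":{"o":38,"oa":75,"uo":61,"xp":29},"l":[28,22,16,61]},"t":[[81,75,49,17],[52,11],[12,65,44,9,40],[14,67],{"a":74,"dff":52,"msg":47,"rzx":7}],"wlm":{"l":[74,92,7,47],"wrq":{"mei":89,"ne":49,"rsw":88}}}
Value at /m/l/2: 16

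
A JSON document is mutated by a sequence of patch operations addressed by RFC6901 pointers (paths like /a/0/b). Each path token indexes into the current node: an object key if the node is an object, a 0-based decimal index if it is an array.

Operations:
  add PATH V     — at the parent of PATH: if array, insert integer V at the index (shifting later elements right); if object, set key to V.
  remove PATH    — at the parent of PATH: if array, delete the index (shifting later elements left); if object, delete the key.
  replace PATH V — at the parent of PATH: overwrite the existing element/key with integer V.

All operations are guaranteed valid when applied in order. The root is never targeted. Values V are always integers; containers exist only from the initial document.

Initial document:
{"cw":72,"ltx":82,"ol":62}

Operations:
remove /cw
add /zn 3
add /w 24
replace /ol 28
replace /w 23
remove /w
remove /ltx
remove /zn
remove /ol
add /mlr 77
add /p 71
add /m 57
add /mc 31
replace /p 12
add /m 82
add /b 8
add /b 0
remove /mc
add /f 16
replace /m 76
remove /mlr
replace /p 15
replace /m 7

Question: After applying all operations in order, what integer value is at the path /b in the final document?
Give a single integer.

After op 1 (remove /cw): {"ltx":82,"ol":62}
After op 2 (add /zn 3): {"ltx":82,"ol":62,"zn":3}
After op 3 (add /w 24): {"ltx":82,"ol":62,"w":24,"zn":3}
After op 4 (replace /ol 28): {"ltx":82,"ol":28,"w":24,"zn":3}
After op 5 (replace /w 23): {"ltx":82,"ol":28,"w":23,"zn":3}
After op 6 (remove /w): {"ltx":82,"ol":28,"zn":3}
After op 7 (remove /ltx): {"ol":28,"zn":3}
After op 8 (remove /zn): {"ol":28}
After op 9 (remove /ol): {}
After op 10 (add /mlr 77): {"mlr":77}
After op 11 (add /p 71): {"mlr":77,"p":71}
After op 12 (add /m 57): {"m":57,"mlr":77,"p":71}
After op 13 (add /mc 31): {"m":57,"mc":31,"mlr":77,"p":71}
After op 14 (replace /p 12): {"m":57,"mc":31,"mlr":77,"p":12}
After op 15 (add /m 82): {"m":82,"mc":31,"mlr":77,"p":12}
After op 16 (add /b 8): {"b":8,"m":82,"mc":31,"mlr":77,"p":12}
After op 17 (add /b 0): {"b":0,"m":82,"mc":31,"mlr":77,"p":12}
After op 18 (remove /mc): {"b":0,"m":82,"mlr":77,"p":12}
After op 19 (add /f 16): {"b":0,"f":16,"m":82,"mlr":77,"p":12}
After op 20 (replace /m 76): {"b":0,"f":16,"m":76,"mlr":77,"p":12}
After op 21 (remove /mlr): {"b":0,"f":16,"m":76,"p":12}
After op 22 (replace /p 15): {"b":0,"f":16,"m":76,"p":15}
After op 23 (replace /m 7): {"b":0,"f":16,"m":7,"p":15}
Value at /b: 0

Answer: 0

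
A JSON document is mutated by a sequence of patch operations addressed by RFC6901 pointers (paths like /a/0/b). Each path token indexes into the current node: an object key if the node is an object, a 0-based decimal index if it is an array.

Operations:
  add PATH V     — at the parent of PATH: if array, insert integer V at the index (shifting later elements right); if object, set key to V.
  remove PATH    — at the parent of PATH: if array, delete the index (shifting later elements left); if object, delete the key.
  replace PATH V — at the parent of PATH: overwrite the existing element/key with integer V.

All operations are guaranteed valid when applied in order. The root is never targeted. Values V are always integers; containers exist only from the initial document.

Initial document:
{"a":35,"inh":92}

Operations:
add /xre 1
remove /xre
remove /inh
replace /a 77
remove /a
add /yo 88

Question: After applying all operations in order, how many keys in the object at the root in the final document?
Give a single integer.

After op 1 (add /xre 1): {"a":35,"inh":92,"xre":1}
After op 2 (remove /xre): {"a":35,"inh":92}
After op 3 (remove /inh): {"a":35}
After op 4 (replace /a 77): {"a":77}
After op 5 (remove /a): {}
After op 6 (add /yo 88): {"yo":88}
Size at the root: 1

Answer: 1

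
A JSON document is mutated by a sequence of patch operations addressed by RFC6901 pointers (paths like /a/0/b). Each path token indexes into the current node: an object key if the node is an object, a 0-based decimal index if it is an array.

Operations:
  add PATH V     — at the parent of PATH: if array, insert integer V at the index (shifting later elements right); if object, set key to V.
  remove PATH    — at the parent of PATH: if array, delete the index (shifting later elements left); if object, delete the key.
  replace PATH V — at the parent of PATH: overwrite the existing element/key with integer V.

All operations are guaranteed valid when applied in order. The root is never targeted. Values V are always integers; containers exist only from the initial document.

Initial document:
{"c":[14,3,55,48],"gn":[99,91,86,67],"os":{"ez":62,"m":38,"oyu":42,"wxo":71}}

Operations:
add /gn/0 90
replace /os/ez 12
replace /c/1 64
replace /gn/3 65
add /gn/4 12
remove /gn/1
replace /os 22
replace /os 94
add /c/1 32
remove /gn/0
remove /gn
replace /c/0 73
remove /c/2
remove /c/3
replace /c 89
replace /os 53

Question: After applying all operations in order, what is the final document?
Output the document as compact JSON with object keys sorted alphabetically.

After op 1 (add /gn/0 90): {"c":[14,3,55,48],"gn":[90,99,91,86,67],"os":{"ez":62,"m":38,"oyu":42,"wxo":71}}
After op 2 (replace /os/ez 12): {"c":[14,3,55,48],"gn":[90,99,91,86,67],"os":{"ez":12,"m":38,"oyu":42,"wxo":71}}
After op 3 (replace /c/1 64): {"c":[14,64,55,48],"gn":[90,99,91,86,67],"os":{"ez":12,"m":38,"oyu":42,"wxo":71}}
After op 4 (replace /gn/3 65): {"c":[14,64,55,48],"gn":[90,99,91,65,67],"os":{"ez":12,"m":38,"oyu":42,"wxo":71}}
After op 5 (add /gn/4 12): {"c":[14,64,55,48],"gn":[90,99,91,65,12,67],"os":{"ez":12,"m":38,"oyu":42,"wxo":71}}
After op 6 (remove /gn/1): {"c":[14,64,55,48],"gn":[90,91,65,12,67],"os":{"ez":12,"m":38,"oyu":42,"wxo":71}}
After op 7 (replace /os 22): {"c":[14,64,55,48],"gn":[90,91,65,12,67],"os":22}
After op 8 (replace /os 94): {"c":[14,64,55,48],"gn":[90,91,65,12,67],"os":94}
After op 9 (add /c/1 32): {"c":[14,32,64,55,48],"gn":[90,91,65,12,67],"os":94}
After op 10 (remove /gn/0): {"c":[14,32,64,55,48],"gn":[91,65,12,67],"os":94}
After op 11 (remove /gn): {"c":[14,32,64,55,48],"os":94}
After op 12 (replace /c/0 73): {"c":[73,32,64,55,48],"os":94}
After op 13 (remove /c/2): {"c":[73,32,55,48],"os":94}
After op 14 (remove /c/3): {"c":[73,32,55],"os":94}
After op 15 (replace /c 89): {"c":89,"os":94}
After op 16 (replace /os 53): {"c":89,"os":53}

Answer: {"c":89,"os":53}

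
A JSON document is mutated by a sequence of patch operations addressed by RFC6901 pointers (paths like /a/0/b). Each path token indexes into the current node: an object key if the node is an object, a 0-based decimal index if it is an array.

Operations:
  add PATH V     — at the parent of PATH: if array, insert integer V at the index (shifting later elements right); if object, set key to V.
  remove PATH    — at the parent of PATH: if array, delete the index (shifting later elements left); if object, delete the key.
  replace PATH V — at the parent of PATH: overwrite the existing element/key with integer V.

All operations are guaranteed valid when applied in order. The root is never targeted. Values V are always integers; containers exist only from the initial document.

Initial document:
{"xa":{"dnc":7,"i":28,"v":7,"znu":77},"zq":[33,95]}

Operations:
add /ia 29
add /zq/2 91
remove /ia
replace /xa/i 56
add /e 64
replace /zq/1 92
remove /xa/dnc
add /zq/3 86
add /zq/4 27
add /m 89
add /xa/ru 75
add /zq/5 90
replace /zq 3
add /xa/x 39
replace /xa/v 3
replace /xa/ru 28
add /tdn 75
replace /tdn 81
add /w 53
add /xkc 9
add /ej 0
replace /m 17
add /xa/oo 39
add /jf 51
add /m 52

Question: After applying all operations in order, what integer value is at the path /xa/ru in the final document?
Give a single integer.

After op 1 (add /ia 29): {"ia":29,"xa":{"dnc":7,"i":28,"v":7,"znu":77},"zq":[33,95]}
After op 2 (add /zq/2 91): {"ia":29,"xa":{"dnc":7,"i":28,"v":7,"znu":77},"zq":[33,95,91]}
After op 3 (remove /ia): {"xa":{"dnc":7,"i":28,"v":7,"znu":77},"zq":[33,95,91]}
After op 4 (replace /xa/i 56): {"xa":{"dnc":7,"i":56,"v":7,"znu":77},"zq":[33,95,91]}
After op 5 (add /e 64): {"e":64,"xa":{"dnc":7,"i":56,"v":7,"znu":77},"zq":[33,95,91]}
After op 6 (replace /zq/1 92): {"e":64,"xa":{"dnc":7,"i":56,"v":7,"znu":77},"zq":[33,92,91]}
After op 7 (remove /xa/dnc): {"e":64,"xa":{"i":56,"v":7,"znu":77},"zq":[33,92,91]}
After op 8 (add /zq/3 86): {"e":64,"xa":{"i":56,"v":7,"znu":77},"zq":[33,92,91,86]}
After op 9 (add /zq/4 27): {"e":64,"xa":{"i":56,"v":7,"znu":77},"zq":[33,92,91,86,27]}
After op 10 (add /m 89): {"e":64,"m":89,"xa":{"i":56,"v":7,"znu":77},"zq":[33,92,91,86,27]}
After op 11 (add /xa/ru 75): {"e":64,"m":89,"xa":{"i":56,"ru":75,"v":7,"znu":77},"zq":[33,92,91,86,27]}
After op 12 (add /zq/5 90): {"e":64,"m":89,"xa":{"i":56,"ru":75,"v":7,"znu":77},"zq":[33,92,91,86,27,90]}
After op 13 (replace /zq 3): {"e":64,"m":89,"xa":{"i":56,"ru":75,"v":7,"znu":77},"zq":3}
After op 14 (add /xa/x 39): {"e":64,"m":89,"xa":{"i":56,"ru":75,"v":7,"x":39,"znu":77},"zq":3}
After op 15 (replace /xa/v 3): {"e":64,"m":89,"xa":{"i":56,"ru":75,"v":3,"x":39,"znu":77},"zq":3}
After op 16 (replace /xa/ru 28): {"e":64,"m":89,"xa":{"i":56,"ru":28,"v":3,"x":39,"znu":77},"zq":3}
After op 17 (add /tdn 75): {"e":64,"m":89,"tdn":75,"xa":{"i":56,"ru":28,"v":3,"x":39,"znu":77},"zq":3}
After op 18 (replace /tdn 81): {"e":64,"m":89,"tdn":81,"xa":{"i":56,"ru":28,"v":3,"x":39,"znu":77},"zq":3}
After op 19 (add /w 53): {"e":64,"m":89,"tdn":81,"w":53,"xa":{"i":56,"ru":28,"v":3,"x":39,"znu":77},"zq":3}
After op 20 (add /xkc 9): {"e":64,"m":89,"tdn":81,"w":53,"xa":{"i":56,"ru":28,"v":3,"x":39,"znu":77},"xkc":9,"zq":3}
After op 21 (add /ej 0): {"e":64,"ej":0,"m":89,"tdn":81,"w":53,"xa":{"i":56,"ru":28,"v":3,"x":39,"znu":77},"xkc":9,"zq":3}
After op 22 (replace /m 17): {"e":64,"ej":0,"m":17,"tdn":81,"w":53,"xa":{"i":56,"ru":28,"v":3,"x":39,"znu":77},"xkc":9,"zq":3}
After op 23 (add /xa/oo 39): {"e":64,"ej":0,"m":17,"tdn":81,"w":53,"xa":{"i":56,"oo":39,"ru":28,"v":3,"x":39,"znu":77},"xkc":9,"zq":3}
After op 24 (add /jf 51): {"e":64,"ej":0,"jf":51,"m":17,"tdn":81,"w":53,"xa":{"i":56,"oo":39,"ru":28,"v":3,"x":39,"znu":77},"xkc":9,"zq":3}
After op 25 (add /m 52): {"e":64,"ej":0,"jf":51,"m":52,"tdn":81,"w":53,"xa":{"i":56,"oo":39,"ru":28,"v":3,"x":39,"znu":77},"xkc":9,"zq":3}
Value at /xa/ru: 28

Answer: 28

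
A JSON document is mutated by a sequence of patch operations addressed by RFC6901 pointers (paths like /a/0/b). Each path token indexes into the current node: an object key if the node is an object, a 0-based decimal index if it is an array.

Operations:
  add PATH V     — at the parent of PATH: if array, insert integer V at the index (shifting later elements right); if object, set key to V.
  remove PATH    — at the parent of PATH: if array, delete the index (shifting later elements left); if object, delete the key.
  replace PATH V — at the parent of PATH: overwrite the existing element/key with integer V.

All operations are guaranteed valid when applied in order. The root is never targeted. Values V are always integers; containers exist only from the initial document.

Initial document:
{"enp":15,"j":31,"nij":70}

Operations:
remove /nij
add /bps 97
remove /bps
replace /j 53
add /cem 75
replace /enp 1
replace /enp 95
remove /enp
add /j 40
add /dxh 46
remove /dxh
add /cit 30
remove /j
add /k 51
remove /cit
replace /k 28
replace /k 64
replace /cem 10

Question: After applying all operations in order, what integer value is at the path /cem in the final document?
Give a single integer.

Answer: 10

Derivation:
After op 1 (remove /nij): {"enp":15,"j":31}
After op 2 (add /bps 97): {"bps":97,"enp":15,"j":31}
After op 3 (remove /bps): {"enp":15,"j":31}
After op 4 (replace /j 53): {"enp":15,"j":53}
After op 5 (add /cem 75): {"cem":75,"enp":15,"j":53}
After op 6 (replace /enp 1): {"cem":75,"enp":1,"j":53}
After op 7 (replace /enp 95): {"cem":75,"enp":95,"j":53}
After op 8 (remove /enp): {"cem":75,"j":53}
After op 9 (add /j 40): {"cem":75,"j":40}
After op 10 (add /dxh 46): {"cem":75,"dxh":46,"j":40}
After op 11 (remove /dxh): {"cem":75,"j":40}
After op 12 (add /cit 30): {"cem":75,"cit":30,"j":40}
After op 13 (remove /j): {"cem":75,"cit":30}
After op 14 (add /k 51): {"cem":75,"cit":30,"k":51}
After op 15 (remove /cit): {"cem":75,"k":51}
After op 16 (replace /k 28): {"cem":75,"k":28}
After op 17 (replace /k 64): {"cem":75,"k":64}
After op 18 (replace /cem 10): {"cem":10,"k":64}
Value at /cem: 10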